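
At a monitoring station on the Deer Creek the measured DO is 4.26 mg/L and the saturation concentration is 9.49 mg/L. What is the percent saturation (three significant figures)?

% saturation = C/C_s × 100 = 4.26/9.49 × 100 = 44.9 %.

44.9 % saturation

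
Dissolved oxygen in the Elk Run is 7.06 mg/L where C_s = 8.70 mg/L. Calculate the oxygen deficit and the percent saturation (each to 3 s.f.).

D ≈ 1.64 mg/L; 81.1 % saturation

D = C_s − C = 8.70 − 7.06 = 1.64 mg/L.
% saturation = 7.06/8.70 × 100 = 81.1 %.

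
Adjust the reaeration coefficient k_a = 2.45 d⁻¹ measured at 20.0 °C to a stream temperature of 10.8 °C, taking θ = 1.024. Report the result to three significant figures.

k_a(T₂) = k_a(T₁) · θ^(T₂−T₁) = 2.45 × 1.024^(10.8−20.0)
= 2.45 × 1.024^-9.20 = 2.45 × 0.8040 = 1.970 d⁻¹.

k_a ≈ 1.97 d⁻¹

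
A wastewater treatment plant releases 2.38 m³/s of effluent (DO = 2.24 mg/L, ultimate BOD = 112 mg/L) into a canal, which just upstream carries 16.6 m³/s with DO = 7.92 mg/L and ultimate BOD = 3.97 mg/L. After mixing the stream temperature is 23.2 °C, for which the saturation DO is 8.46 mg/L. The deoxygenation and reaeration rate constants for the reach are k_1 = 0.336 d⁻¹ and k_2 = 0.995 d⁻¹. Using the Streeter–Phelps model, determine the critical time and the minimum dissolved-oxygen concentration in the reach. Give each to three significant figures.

t_c ≈ 1.42 d; minimum DO ≈ 4.79 mg/L

Mixed DO = (16.6×7.92 + 2.38×2.24)/(16.6+2.38) = 136.8/18.98 = 7.208 mg/L.
Mixed L₀ = (16.6×3.97 + 2.38×112)/(18.98) = 332.5/18.98 = 17.52 mg/L.
Initial deficit D₀ = C_s − DO₀ = 8.46 − 7.208 = 1.252 mg/L.
t_c = (1/0.6590) ln[(0.995/0.336)(1 − 1.252×0.6590/(0.336×17.52))] = 1.517 × ln(2.546) = 1.418 d.
D_c = (0.336/0.995) × 17.52 × e^(−0.336×1.418) = 0.3377 × 17.52 × 0.6210 = 3.673 mg/L.
Minimum DO = 8.46 − 3.673 = 4.787 mg/L.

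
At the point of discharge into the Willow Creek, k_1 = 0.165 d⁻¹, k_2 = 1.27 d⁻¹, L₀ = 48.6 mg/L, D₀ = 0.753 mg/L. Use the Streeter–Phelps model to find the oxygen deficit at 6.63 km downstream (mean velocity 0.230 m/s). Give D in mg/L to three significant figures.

Travel time t = x/v = 6.63 km / (0.230 m/s) = 6630 m / 0.230 m/s = 28830 s = 0.3336 d.
k_1 L₀/(k_2−k_1) = 0.165×48.6/(1.27−0.165) = 8.019/1.105 = 7.257 mg/L.
e^(−k_1 t) = e^(−0.165×0.3336) = 0.9464; e^(−k_2 t) = e^(−1.27×0.3336) = 0.6546.
D = 7.257 × (0.9464 − 0.6546) + 0.753 × 0.6546 = 2.118 + 0.4929 = 2.611 mg/L.

D ≈ 2.61 mg/L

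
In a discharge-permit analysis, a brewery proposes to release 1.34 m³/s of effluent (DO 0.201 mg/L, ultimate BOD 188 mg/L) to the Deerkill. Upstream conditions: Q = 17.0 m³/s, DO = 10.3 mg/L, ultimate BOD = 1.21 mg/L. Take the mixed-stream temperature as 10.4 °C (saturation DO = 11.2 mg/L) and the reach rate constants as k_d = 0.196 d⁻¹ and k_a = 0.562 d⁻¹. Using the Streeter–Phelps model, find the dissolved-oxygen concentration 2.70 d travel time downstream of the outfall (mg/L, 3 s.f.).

Mixed DO = (17.0×10.3 + 1.34×0.201)/(17.0+1.34) = 175.4/18.34 = 9.562 mg/L.
Mixed L₀ = (17.0×1.21 + 1.34×188)/(18.34) = 272.5/18.34 = 14.86 mg/L.
Initial deficit D₀ = C_s − DO₀ = 11.2 − 9.562 = 1.638 mg/L.
D(2.70) = [0.196×14.86/(0.562−0.196)](e^(−0.196×2.70) − e^(−0.562×2.70)) + 1.638 e^(−0.562×2.70)
= 7.957 × (0.5891 − 0.2193) + 1.638 × 0.2193 = 3.301 mg/L.
DO = 11.2 − 3.301 = 7.899 mg/L.

DO ≈ 7.90 mg/L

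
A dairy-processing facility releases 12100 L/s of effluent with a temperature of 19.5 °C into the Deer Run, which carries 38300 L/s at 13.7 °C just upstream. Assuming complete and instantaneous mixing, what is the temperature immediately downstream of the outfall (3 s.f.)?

15.1 °C

Flow-weighted mixing: C = (Q_r C_r + Q_w C_w)/(Q_r + Q_w)
= (38300×13.7 + 12100×19.5)/(38300 + 12100) = 760700/50400 = 15.09 °C.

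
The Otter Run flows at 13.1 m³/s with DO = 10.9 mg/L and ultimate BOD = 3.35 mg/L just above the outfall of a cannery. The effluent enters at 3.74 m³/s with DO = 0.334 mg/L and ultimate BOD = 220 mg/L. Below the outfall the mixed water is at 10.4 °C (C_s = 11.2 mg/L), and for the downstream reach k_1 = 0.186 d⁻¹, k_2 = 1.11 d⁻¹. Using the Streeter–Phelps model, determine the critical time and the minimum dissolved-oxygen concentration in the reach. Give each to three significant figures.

t_c ≈ 1.61 d; minimum DO ≈ 4.81 mg/L

Mixed DO = (13.1×10.9 + 3.74×0.334)/(13.1+3.74) = 144.0/16.84 = 8.553 mg/L.
Mixed L₀ = (13.1×3.35 + 3.74×220)/(16.84) = 866.7/16.84 = 51.47 mg/L.
Initial deficit D₀ = C_s − DO₀ = 11.2 − 8.553 = 2.647 mg/L.
t_c = (1/0.9240) ln[(1.11/0.186)(1 − 2.647×0.9240/(0.186×51.47))] = 1.082 × ln(4.443) = 1.614 d.
D_c = (0.186/1.11) × 51.47 × e^(−0.186×1.614) = 0.1676 × 51.47 × 0.7407 = 6.387 mg/L.
Minimum DO = 11.2 − 6.387 = 4.813 mg/L.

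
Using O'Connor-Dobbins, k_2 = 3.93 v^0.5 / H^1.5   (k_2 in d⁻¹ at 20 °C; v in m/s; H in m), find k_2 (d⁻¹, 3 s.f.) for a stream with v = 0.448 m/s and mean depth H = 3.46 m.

k_2 = 3.93 × 0.448^0.5 / 3.46^1.5 = 3.93 × 0.6693 / 6.436 = 0.4087 d⁻¹.

k_2 ≈ 0.409 d⁻¹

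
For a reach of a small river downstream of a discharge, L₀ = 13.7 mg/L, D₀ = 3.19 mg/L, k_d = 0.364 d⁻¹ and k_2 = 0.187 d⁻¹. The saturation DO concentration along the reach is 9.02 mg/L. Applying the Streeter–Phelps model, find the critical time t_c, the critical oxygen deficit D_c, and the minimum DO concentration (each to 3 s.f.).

With k_2/k_d = 0.5137 and 1 − D₀(k_2−k_d)/(k_d L₀) = 1.113,
t_c = ln(0.5137 × 1.113) / (0.187 − 0.364) = ln(0.5719) / -0.1770 = -0.5588/-0.1770 = 3.157 d.
D_c = (k_d/k_2) L₀ e^(−k_d t_c) = (0.364/0.187) × 13.7 × e^(−0.364×3.157) = 1.947 × 13.7 × 0.3169 = 8.451 mg/L.
Minimum DO = C_s − D_c = 9.02 − 8.451 = 0.5688 mg/L.

t_c ≈ 3.16 d; D_c ≈ 8.45 mg/L; min DO ≈ 0.569 mg/L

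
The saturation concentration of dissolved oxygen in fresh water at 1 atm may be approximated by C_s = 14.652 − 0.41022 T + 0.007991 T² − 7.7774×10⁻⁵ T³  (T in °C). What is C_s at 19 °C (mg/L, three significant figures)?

C_s ≈ 9.21 mg/L

C_s = 14.652 − 0.41022×19 + 0.007991×19² − 7.7774×10⁻⁵×19³ = 9.209 mg/L.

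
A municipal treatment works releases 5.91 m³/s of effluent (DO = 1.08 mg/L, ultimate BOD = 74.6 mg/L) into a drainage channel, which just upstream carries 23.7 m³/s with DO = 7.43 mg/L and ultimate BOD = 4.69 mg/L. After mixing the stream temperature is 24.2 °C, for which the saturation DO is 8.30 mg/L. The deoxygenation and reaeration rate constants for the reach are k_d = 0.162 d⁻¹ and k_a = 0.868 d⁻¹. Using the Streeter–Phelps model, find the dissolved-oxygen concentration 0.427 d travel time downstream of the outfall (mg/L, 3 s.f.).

DO ≈ 5.79 mg/L

Mixed DO = (23.7×7.43 + 5.91×1.08)/(23.7+5.91) = 182.5/29.61 = 6.163 mg/L.
Mixed L₀ = (23.7×4.69 + 5.91×74.6)/(29.61) = 552.0/29.61 = 18.64 mg/L.
Initial deficit D₀ = C_s − DO₀ = 8.30 − 6.163 = 2.137 mg/L.
D(0.427) = [0.162×18.64/(0.868−0.162)](e^(−0.162×0.427) − e^(−0.868×0.427)) + 2.137 e^(−0.868×0.427)
= 4.278 × (0.9332 − 0.6903) + 2.137 × 0.6903 = 2.514 mg/L.
DO = 8.30 − 2.514 = 5.786 mg/L.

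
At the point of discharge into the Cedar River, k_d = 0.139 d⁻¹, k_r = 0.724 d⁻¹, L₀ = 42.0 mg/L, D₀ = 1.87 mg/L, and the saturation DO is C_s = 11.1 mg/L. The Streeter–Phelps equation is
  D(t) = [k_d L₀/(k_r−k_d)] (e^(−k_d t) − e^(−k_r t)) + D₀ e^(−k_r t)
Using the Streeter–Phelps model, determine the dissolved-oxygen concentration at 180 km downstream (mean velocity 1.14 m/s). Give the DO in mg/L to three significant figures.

Travel time t = x/v = 180 km / (1.14 m/s) = 180000 m / 1.14 m/s = 157900 s = 1.827 d.
k_d L₀/(k_r−k_d) = 0.139×42.0/(0.724−0.139) = 5.838/0.5850 = 9.979 mg/L.
e^(−k_d t) = e^(−0.139×1.827) = 0.7757; e^(−k_r t) = e^(−0.724×1.827) = 0.2663.
D = 9.979 × (0.7757 − 0.2663) + 1.87 × 0.2663 = 5.083 + 0.4980 = 5.581 mg/L.
DO = C_s − D = 11.1 − 5.581 = 5.519 mg/L.

DO ≈ 5.52 mg/L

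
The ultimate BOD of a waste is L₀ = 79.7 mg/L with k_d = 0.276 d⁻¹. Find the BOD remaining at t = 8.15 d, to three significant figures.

L ≈ 8.41 mg/L

L_t = L₀ e^(−k_d t) = 79.7 × e^(−0.276×8.15) = 79.7 × 0.1055 = 8.405 mg/L.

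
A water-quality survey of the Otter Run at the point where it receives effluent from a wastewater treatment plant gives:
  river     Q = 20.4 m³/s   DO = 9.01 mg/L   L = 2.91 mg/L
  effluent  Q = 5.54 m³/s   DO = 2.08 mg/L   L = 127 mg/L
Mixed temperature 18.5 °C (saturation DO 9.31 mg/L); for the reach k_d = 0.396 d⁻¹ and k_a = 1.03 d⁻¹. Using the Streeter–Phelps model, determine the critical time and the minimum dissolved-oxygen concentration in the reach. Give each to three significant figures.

t_c ≈ 1.35 d; minimum DO ≈ 2.68 mg/L

Mixed DO = (20.4×9.01 + 5.54×2.08)/(20.4+5.54) = 195.3/25.94 = 7.530 mg/L.
Mixed L₀ = (20.4×2.91 + 5.54×127)/(25.94) = 762.9/25.94 = 29.41 mg/L.
Initial deficit D₀ = C_s − DO₀ = 9.31 − 7.530 = 1.780 mg/L.
t_c = (1/0.6340) ln[(1.03/0.396)(1 − 1.780×0.6340/(0.396×29.41))] = 1.577 × ln(2.349) = 1.347 d.
D_c = (0.396/1.03) × 29.41 × e^(−0.396×1.347) = 0.3845 × 29.41 × 0.5866 = 6.633 mg/L.
Minimum DO = 9.31 − 6.633 = 2.677 mg/L.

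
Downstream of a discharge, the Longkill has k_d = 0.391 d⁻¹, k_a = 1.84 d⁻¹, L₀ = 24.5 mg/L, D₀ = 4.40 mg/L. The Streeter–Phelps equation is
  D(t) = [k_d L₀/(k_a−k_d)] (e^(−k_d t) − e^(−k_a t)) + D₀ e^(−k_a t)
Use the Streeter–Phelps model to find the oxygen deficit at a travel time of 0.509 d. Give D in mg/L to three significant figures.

D ≈ 4.55 mg/L

k_d L₀/(k_a−k_d) = 0.391×24.5/(1.84−0.391) = 9.579/1.449 = 6.611 mg/L.
e^(−k_d t) = e^(−0.391×0.5090) = 0.8195; e^(−k_a t) = e^(−1.84×0.5090) = 0.3920.
D = 6.611 × (0.8195 − 0.3920) + 4.40 × 0.3920 = 2.827 + 1.725 = 4.551 mg/L.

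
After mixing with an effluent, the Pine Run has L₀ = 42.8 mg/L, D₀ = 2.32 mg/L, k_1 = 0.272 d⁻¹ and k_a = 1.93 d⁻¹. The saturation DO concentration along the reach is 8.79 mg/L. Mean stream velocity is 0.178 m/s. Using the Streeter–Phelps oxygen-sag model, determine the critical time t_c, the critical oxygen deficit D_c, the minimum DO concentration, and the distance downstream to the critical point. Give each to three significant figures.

t_c = [1/(k_a−k_1)] ln[(k_a/k_1)(1 − D₀(k_a−k_1)/(k_1 L₀))]
= [1/(1.93−0.272)] ln[(1.93/0.272)(1 − 2.32×1.658/(0.272×42.8))]
= (1/1.658) ln[7.096 × 0.6696] = 0.6031 × ln(4.751) = 0.6031 × 1.558 = 0.9399 d.
L(t_c) = L₀ e^(−k_1 t_c) = 42.8 × 0.7744 = 33.14 mg/L, and at the critical point k_a D_c = k_1 L, so D_c = (0.272/1.93) × 33.14 = 4.671 mg/L.
Minimum DO = C_s − D_c = 8.79 − 4.671 = 4.119 mg/L.
x_c = v t_c = 0.178 m/s × 0.9399 d × 86400 s/d = 14460 m ≈ 14.5 km.

t_c ≈ 0.940 d; D_c ≈ 4.67 mg/L; min DO ≈ 4.12 mg/L; x_c ≈ 14.5 km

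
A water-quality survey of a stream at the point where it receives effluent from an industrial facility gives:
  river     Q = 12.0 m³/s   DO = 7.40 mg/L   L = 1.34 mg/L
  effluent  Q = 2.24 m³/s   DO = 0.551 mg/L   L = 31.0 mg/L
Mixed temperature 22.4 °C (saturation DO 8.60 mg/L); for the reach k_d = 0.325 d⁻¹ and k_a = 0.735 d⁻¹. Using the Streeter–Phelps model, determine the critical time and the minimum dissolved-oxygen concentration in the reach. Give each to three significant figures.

Mixed DO = (12.0×7.40 + 2.24×0.551)/(12.0+2.24) = 90.03/14.24 = 6.323 mg/L.
Mixed L₀ = (12.0×1.34 + 2.24×31.0)/(14.24) = 85.52/14.24 = 6.006 mg/L.
Initial deficit D₀ = C_s − DO₀ = 8.60 − 6.323 = 2.277 mg/L.
t_c = (1/0.4100) ln[(0.735/0.325)(1 − 2.277×0.4100/(0.325×6.006))] = 2.439 × ln(1.180) = 0.4030 d.
D_c = (0.325/0.735) × 6.006 × e^(−0.325×0.4030) = 0.4422 × 6.006 × 0.8772 = 2.330 mg/L.
Minimum DO = 8.60 − 2.330 = 6.270 mg/L.

t_c ≈ 0.403 d; minimum DO ≈ 6.27 mg/L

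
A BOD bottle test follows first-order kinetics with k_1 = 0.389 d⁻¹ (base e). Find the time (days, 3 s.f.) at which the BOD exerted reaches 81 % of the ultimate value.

y/L₀ = 1 − e^(−k_1 t) = 0.81 ⇒ e^(−k_1 t) = 0.190
t = −ln(0.190) / 0.389 = 1.661 / 0.389 = 4.269 d.

t ≈ 4.27 d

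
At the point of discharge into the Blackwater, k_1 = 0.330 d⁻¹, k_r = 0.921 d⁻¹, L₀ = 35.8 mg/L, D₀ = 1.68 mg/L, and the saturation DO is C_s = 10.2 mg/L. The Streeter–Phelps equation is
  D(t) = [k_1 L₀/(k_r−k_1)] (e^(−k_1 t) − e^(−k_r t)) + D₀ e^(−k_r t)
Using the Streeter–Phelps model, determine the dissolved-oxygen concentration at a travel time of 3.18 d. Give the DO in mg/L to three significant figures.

DO ≈ 4.18 mg/L

k_1 L₀/(k_r−k_1) = 0.330×35.8/(0.921−0.330) = 11.81/0.5910 = 19.99 mg/L.
e^(−k_1 t) = e^(−0.330×3.180) = 0.3501; e^(−k_r t) = e^(−0.921×3.180) = 0.05346.
D = 19.99 × (0.3501 − 0.05346) + 1.68 × 0.05346 = 5.931 + 0.08982 = 6.021 mg/L.
DO = C_s − D = 10.2 − 6.021 = 4.179 mg/L.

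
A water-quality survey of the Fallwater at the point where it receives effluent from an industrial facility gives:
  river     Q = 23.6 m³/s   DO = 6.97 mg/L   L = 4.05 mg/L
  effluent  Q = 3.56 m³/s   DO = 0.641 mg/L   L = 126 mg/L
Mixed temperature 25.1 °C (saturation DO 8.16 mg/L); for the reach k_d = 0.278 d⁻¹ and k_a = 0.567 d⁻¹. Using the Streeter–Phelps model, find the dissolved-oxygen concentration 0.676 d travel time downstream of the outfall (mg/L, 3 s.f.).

Mixed DO = (23.6×6.97 + 3.56×0.641)/(23.6+3.56) = 166.8/27.16 = 6.140 mg/L.
Mixed L₀ = (23.6×4.05 + 3.56×126)/(27.16) = 544.1/27.16 = 20.03 mg/L.
Initial deficit D₀ = C_s − DO₀ = 8.16 − 6.140 = 2.020 mg/L.
D(0.676) = [0.278×20.03/(0.567−0.278)](e^(−0.278×0.676) − e^(−0.567×0.676)) + 2.020 e^(−0.567×0.676)
= 19.27 × (0.8287 − 0.6816) + 2.020 × 0.6816 = 4.211 mg/L.
DO = 8.16 − 4.211 = 3.949 mg/L.

DO ≈ 3.95 mg/L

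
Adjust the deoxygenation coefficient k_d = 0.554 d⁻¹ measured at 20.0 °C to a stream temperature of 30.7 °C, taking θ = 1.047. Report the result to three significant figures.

k_d ≈ 0.906 d⁻¹

k_d(T₂) = k_d(T₁) · θ^(T₂−T₁) = 0.554 × 1.047^(30.7−20.0)
= 0.554 × 1.047^10.7 = 0.554 × 1.635 = 0.9056 d⁻¹.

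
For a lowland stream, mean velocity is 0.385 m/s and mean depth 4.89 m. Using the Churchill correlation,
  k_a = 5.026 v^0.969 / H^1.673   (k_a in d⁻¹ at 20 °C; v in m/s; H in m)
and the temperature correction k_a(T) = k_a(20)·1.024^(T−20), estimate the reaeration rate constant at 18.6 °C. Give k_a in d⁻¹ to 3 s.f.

k_a(20) = 5.026 × 0.385^0.969 / 4.89^1.673 = 5.026 × 0.3966 / 14.23 = 0.1401 d⁻¹.
k_a(18.6) = 0.1401 × 1.024^(18.6−20) = 0.1401 × 0.9673 = 0.1355 d⁻¹.

k_a ≈ 0.135 d⁻¹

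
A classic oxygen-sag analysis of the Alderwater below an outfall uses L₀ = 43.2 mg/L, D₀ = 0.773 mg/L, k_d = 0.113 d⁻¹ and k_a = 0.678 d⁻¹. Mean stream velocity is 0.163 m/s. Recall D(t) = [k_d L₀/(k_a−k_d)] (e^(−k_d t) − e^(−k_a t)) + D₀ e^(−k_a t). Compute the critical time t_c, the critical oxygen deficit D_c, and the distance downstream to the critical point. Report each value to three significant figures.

t_c = [1/(k_a−k_d)] ln[(k_a/k_d)(1 − D₀(k_a−k_d)/(k_d L₀))]
= [1/(0.678−0.113)] ln[(0.678/0.113)(1 − 0.773×0.5650/(0.113×43.2))]
= (1/0.5650) ln[6.000 × 0.9105] = 1.770 × ln(5.463) = 1.770 × 1.698 = 3.005 d.
D_c = (k_d/k_a) L₀ e^(−k_d t_c) = (0.113/0.678) × 43.2 × e^(−0.113×3.005) = 0.1667 × 43.2 × 0.7121 = 5.127 mg/L.
x_c = v t_c = 0.163 m/s × 3.005 d × 86400 s/d = 42330 m ≈ 42.3 km.

t_c ≈ 3.01 d; D_c ≈ 5.13 mg/L; x_c ≈ 42.3 km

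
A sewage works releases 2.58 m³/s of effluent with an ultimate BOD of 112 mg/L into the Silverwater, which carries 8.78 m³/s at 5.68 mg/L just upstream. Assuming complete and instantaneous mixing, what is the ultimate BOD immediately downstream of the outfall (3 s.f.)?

Flow-weighted mixing: C = (Q_r C_r + Q_w C_w)/(Q_r + Q_w)
= (8.78×5.68 + 2.58×112)/(8.78 + 2.58) = 338.8/11.36 = 29.83 mg/L.

29.8 mg/L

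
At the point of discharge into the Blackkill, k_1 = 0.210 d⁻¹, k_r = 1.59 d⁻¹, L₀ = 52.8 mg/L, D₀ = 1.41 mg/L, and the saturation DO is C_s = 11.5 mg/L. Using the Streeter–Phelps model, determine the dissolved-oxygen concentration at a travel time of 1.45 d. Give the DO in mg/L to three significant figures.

DO ≈ 6.23 mg/L

k_1 L₀/(k_r−k_1) = 0.210×52.8/(1.59−0.210) = 11.09/1.380 = 8.035 mg/L.
e^(−k_1 t) = e^(−0.210×1.450) = 0.7375; e^(−k_r t) = e^(−1.59×1.450) = 0.09971.
D = 8.035 × (0.7375 − 0.09971) + 1.41 × 0.09971 = 5.124 + 0.1406 = 5.265 mg/L.
DO = C_s − D = 11.5 − 5.265 = 6.235 mg/L.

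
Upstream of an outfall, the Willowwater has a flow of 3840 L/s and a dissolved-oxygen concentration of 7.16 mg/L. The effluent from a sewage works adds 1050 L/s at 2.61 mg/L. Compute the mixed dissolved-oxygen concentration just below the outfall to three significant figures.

6.18 mg/L

Flow-weighted mixing: C = (Q_r C_r + Q_w C_w)/(Q_r + Q_w)
= (3840×7.16 + 1050×2.61)/(3840 + 1050) = 30230/4890 = 6.183 mg/L.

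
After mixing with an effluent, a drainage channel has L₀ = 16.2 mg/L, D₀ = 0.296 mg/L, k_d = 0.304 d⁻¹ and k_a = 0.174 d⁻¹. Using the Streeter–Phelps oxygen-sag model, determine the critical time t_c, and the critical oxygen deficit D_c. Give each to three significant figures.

At the critical point dD/dt = 0, so k_d L₀ e^(−k_d t) = k_a D. Substituting D(t) from the Streeter–Phelps equation and solving for t gives
t_c = ln[(k_a/k_d)(1 − D₀(k_a−k_d)/(k_d L₀))] / (k_a−k_d).
Here k_a−k_d = -0.1300 d⁻¹ and 1 − D₀(k_a−k_d)/(k_d L₀) = 1 − 0.296×-0.1300/(0.304×16.2) = 1.008, so
t_c = ln(0.5724 × 1.008) / -0.1300 = -0.5502 / -0.1300 = 4.232 d.
L(t_c) = L₀ e^(−k_d t_c) = 16.2 × 0.2762 = 4.475 mg/L, and at the critical point k_a D_c = k_d L, so D_c = (0.304/0.174) × 4.475 = 7.818 mg/L.

t_c ≈ 4.23 d; D_c ≈ 7.82 mg/L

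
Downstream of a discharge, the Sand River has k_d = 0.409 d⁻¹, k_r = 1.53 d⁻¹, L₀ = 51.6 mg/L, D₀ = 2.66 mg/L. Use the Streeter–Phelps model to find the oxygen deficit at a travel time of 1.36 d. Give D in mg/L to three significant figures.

k_d L₀/(k_r−k_d) = 0.409×51.6/(1.53−0.409) = 21.10/1.121 = 18.83 mg/L.
e^(−k_d t) = e^(−0.409×1.360) = 0.5734; e^(−k_r t) = e^(−1.53×1.360) = 0.1248.
D = 18.83 × (0.5734 − 0.1248) + 2.66 × 0.1248 = 8.444 + 0.3320 = 8.776 mg/L.

D ≈ 8.78 mg/L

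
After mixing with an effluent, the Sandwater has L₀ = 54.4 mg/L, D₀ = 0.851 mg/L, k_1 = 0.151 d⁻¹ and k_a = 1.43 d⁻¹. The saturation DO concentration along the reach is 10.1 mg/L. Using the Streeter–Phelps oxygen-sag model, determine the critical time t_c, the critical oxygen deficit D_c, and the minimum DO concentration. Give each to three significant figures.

t_c ≈ 1.65 d; D_c ≈ 4.48 mg/L; min DO ≈ 5.62 mg/L

t_c = [1/(k_a−k_1)] ln[(k_a/k_1)(1 − D₀(k_a−k_1)/(k_1 L₀))]
= [1/(1.43−0.151)] ln[(1.43/0.151)(1 − 0.851×1.279/(0.151×54.4))]
= (1/1.279) ln[9.470 × 0.8675] = 0.7819 × ln(8.215) = 0.7819 × 2.106 = 1.647 d.
L(t_c) = L₀ e^(−k_1 t_c) = 54.4 × 0.7799 = 42.42 mg/L, and at the critical point k_a D_c = k_1 L, so D_c = (0.151/1.43) × 42.42 = 4.480 mg/L.
Minimum DO = C_s − D_c = 10.1 − 4.480 = 5.620 mg/L.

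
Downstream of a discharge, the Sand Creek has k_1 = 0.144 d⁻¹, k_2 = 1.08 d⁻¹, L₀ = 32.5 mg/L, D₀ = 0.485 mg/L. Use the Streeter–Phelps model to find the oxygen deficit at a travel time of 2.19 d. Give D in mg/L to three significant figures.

D ≈ 3.22 mg/L

k_1 L₀/(k_2−k_1) = 0.144×32.5/(1.08−0.144) = 4.680/0.9360 = 5.000 mg/L.
e^(−k_1 t) = e^(−0.144×2.190) = 0.7295; e^(−k_2 t) = e^(−1.08×2.190) = 0.09393.
D = 5.000 × (0.7295 − 0.09393) + 0.485 × 0.09393 = 3.178 + 0.04556 = 3.224 mg/L.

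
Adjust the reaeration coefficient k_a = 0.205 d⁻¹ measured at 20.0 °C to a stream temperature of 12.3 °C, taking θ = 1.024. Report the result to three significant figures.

k_a ≈ 0.171 d⁻¹

k_a(T₂) = k_a(T₁) · θ^(T₂−T₁) = 0.205 × 1.024^(12.3−20.0)
= 0.205 × 1.024^-7.70 = 0.205 × 0.8331 = 0.1708 d⁻¹.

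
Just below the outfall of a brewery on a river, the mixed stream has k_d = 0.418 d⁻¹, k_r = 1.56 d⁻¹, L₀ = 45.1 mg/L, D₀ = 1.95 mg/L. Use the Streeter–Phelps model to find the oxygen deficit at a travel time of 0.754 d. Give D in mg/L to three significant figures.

D ≈ 7.55 mg/L

k_d L₀/(k_r−k_d) = 0.418×45.1/(1.56−0.418) = 18.85/1.142 = 16.51 mg/L.
e^(−k_d t) = e^(−0.418×0.7540) = 0.7297; e^(−k_r t) = e^(−1.56×0.7540) = 0.3084.
D = 16.51 × (0.7297 − 0.3084) + 1.95 × 0.3084 = 6.953 + 0.6015 = 7.555 mg/L.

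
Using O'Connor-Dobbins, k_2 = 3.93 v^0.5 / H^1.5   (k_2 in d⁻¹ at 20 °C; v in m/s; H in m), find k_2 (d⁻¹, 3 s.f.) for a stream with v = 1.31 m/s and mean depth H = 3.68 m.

k_2 ≈ 0.637 d⁻¹

k_2 = 3.93 × 1.31^0.5 / 3.68^1.5 = 3.93 × 1.145 / 7.059 = 0.6372 d⁻¹.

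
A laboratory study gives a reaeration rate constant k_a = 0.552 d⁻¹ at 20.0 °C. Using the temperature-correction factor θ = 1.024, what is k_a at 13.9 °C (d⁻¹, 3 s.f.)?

k_a(T₂) = k_a(T₁) · θ^(T₂−T₁) = 0.552 × 1.024^(13.9−20.0)
= 0.552 × 1.024^-6.10 = 0.552 × 0.8653 = 0.4776 d⁻¹.

k_a ≈ 0.478 d⁻¹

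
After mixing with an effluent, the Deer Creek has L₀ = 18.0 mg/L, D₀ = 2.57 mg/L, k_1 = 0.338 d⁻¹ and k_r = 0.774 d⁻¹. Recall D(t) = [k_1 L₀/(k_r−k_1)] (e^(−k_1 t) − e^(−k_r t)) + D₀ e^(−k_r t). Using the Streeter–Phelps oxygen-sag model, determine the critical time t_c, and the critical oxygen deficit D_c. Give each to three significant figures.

With k_r/k_1 = 2.290 and 1 − D₀(k_r−k_1)/(k_1 L₀) = 0.8158,
t_c = ln(2.290 × 0.8158) / (0.774 − 0.338) = ln(1.868) / 0.4360 = 0.6250/0.4360 = 1.433 d.
D_c = (k_1/k_r) L₀ e^(−k_1 t_c) = (0.338/0.774) × 18.0 × e^(−0.338×1.433) = 0.4367 × 18.0 × 0.6160 = 4.842 mg/L.

t_c ≈ 1.43 d; D_c ≈ 4.84 mg/L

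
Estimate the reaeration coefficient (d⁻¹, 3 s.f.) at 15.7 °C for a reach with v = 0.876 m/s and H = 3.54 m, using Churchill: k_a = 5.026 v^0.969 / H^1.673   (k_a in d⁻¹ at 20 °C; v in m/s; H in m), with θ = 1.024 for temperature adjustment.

k_a ≈ 0.482 d⁻¹

k_a(20) = 5.026 × 0.876^0.969 / 3.54^1.673 = 5.026 × 0.8796 / 8.289 = 0.5334 d⁻¹.
k_a(15.7) = 0.5334 × 1.024^(15.7−20) = 0.5334 × 0.9030 = 0.4817 d⁻¹.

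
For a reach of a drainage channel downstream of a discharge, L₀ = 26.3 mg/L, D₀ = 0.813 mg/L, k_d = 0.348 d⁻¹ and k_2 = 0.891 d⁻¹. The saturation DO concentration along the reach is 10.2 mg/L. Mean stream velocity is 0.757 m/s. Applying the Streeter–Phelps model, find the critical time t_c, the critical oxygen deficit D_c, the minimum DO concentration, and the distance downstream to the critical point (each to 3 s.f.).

t_c ≈ 1.64 d; D_c ≈ 5.80 mg/L; min DO ≈ 4.40 mg/L; x_c ≈ 107 km

At the critical point dD/dt = 0, so k_d L₀ e^(−k_d t) = k_2 D. Substituting D(t) from the Streeter–Phelps equation and solving for t gives
t_c = ln[(k_2/k_d)(1 − D₀(k_2−k_d)/(k_d L₀))] / (k_2−k_d).
Here k_2−k_d = 0.5430 d⁻¹ and 1 − D₀(k_2−k_d)/(k_d L₀) = 1 − 0.813×0.5430/(0.348×26.3) = 0.9518, so
t_c = ln(2.560 × 0.9518) / 0.5430 = 0.8907 / 0.5430 = 1.640 d.
D_c = (k_d/k_2) L₀ e^(−k_d t_c) = (0.348/0.891) × 26.3 × e^(−0.348×1.640) = 0.3906 × 26.3 × 0.5651 = 5.804 mg/L.
Minimum DO = C_s − D_c = 10.2 − 5.804 = 4.396 mg/L.
x_c = v t_c = 0.757 m/s × 1.640 d × 86400 s/d = 107300 m ≈ 107 km.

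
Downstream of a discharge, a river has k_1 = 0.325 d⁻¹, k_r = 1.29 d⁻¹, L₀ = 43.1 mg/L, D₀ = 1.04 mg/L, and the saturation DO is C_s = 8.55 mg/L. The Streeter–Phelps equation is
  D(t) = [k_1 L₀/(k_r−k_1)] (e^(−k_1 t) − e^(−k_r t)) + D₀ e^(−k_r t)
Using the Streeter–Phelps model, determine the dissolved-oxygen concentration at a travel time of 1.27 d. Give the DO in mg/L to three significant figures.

DO ≈ 1.56 mg/L

k_1 L₀/(k_r−k_1) = 0.325×43.1/(1.29−0.325) = 14.01/0.9650 = 14.52 mg/L.
e^(−k_1 t) = e^(−0.325×1.270) = 0.6618; e^(−k_r t) = e^(−1.29×1.270) = 0.1943.
D = 14.52 × (0.6618 − 0.1943) + 1.04 × 0.1943 = 6.786 + 0.2021 = 6.988 mg/L.
DO = C_s − D = 8.55 − 6.988 = 1.562 mg/L.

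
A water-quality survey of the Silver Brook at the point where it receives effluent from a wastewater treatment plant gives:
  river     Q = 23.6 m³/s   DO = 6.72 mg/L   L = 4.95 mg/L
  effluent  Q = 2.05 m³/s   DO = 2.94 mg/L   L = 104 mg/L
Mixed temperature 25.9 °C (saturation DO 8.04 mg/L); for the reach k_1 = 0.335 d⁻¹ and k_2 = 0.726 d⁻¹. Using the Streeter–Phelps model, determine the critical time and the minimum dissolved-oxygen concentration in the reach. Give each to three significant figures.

Mixed DO = (23.6×6.72 + 2.05×2.94)/(23.6+2.05) = 164.6/25.65 = 6.418 mg/L.
Mixed L₀ = (23.6×4.95 + 2.05×104)/(25.65) = 330.0/25.65 = 12.87 mg/L.
Initial deficit D₀ = C_s − DO₀ = 8.04 − 6.418 = 1.622 mg/L.
t_c = (1/0.3910) ln[(0.726/0.335)(1 − 1.622×0.3910/(0.335×12.87))] = 2.558 × ln(1.848) = 1.571 d.
D_c = (0.335/0.726) × 12.87 × e^(−0.335×1.571) = 0.4614 × 12.87 × 0.5908 = 3.508 mg/L.
Minimum DO = 8.04 − 3.508 = 4.532 mg/L.

t_c ≈ 1.57 d; minimum DO ≈ 4.53 mg/L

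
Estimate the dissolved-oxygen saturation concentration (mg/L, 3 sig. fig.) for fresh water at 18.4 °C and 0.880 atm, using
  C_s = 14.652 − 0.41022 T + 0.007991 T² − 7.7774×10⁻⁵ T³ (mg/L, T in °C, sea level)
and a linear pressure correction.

At sea level: C_s = 14.652 − 0.41022×18.4 + 0.007991×18.4² − 7.7774×10⁻⁵×18.4³ = 9.325 mg/L.
Pressure correction: C_s' = 9.325 × 0.880 = 8.206 mg/L.

C_s ≈ 8.21 mg/L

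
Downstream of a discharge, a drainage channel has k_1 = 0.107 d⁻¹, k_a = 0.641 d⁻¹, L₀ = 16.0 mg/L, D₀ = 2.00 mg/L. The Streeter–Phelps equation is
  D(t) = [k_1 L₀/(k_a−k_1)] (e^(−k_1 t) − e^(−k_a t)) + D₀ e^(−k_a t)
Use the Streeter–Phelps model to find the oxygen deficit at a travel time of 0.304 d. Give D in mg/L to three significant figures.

D ≈ 2.11 mg/L

k_1 L₀/(k_a−k_1) = 0.107×16.0/(0.641−0.107) = 1.712/0.5340 = 3.206 mg/L.
e^(−k_1 t) = e^(−0.107×0.3040) = 0.9680; e^(−k_a t) = e^(−0.641×0.3040) = 0.8229.
D = 3.206 × (0.9680 − 0.8229) + 2.00 × 0.8229 = 0.4650 + 1.646 = 2.111 mg/L.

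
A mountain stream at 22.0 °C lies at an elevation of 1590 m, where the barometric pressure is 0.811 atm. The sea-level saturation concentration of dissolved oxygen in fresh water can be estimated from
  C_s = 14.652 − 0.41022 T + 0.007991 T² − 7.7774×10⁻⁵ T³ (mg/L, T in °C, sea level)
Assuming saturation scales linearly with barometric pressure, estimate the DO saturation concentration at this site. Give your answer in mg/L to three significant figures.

C_s ≈ 7.03 mg/L

At sea level: C_s = 14.652 − 0.41022×22.0 + 0.007991×22.0² − 7.7774×10⁻⁵×22.0³ = 8.667 mg/L.
Pressure correction: C_s' = 8.667 × 0.811 = 7.029 mg/L.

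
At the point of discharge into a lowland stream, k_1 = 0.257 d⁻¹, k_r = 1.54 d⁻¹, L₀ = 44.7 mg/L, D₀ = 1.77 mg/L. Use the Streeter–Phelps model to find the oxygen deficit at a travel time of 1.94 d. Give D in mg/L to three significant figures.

D ≈ 5.08 mg/L

k_1 L₀/(k_r−k_1) = 0.257×44.7/(1.54−0.257) = 11.49/1.283 = 8.954 mg/L.
e^(−k_1 t) = e^(−0.257×1.940) = 0.6074; e^(−k_r t) = e^(−1.54×1.940) = 0.05041.
D = 8.954 × (0.6074 − 0.05041) + 1.77 × 0.05041 = 4.987 + 0.08922 = 5.076 mg/L.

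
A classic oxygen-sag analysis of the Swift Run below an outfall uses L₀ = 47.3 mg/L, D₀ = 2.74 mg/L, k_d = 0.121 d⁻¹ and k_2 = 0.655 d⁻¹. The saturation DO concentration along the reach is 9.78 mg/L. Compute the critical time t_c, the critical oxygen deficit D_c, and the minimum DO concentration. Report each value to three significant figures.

t_c ≈ 2.61 d; D_c ≈ 6.37 mg/L; min DO ≈ 3.41 mg/L

With k_2/k_d = 5.413 and 1 − D₀(k_2−k_d)/(k_d L₀) = 0.7444,
t_c = ln(5.413 × 0.7444) / (0.655 − 0.121) = ln(4.029) / 0.5340 = 1.394/0.5340 = 2.610 d.
D_c = (k_d/k_2) L₀ e^(−k_d t_c) = (0.121/0.655) × 47.3 × e^(−0.121×2.610) = 0.1847 × 47.3 × 0.7292 = 6.372 mg/L.
Minimum DO = C_s − D_c = 9.78 − 6.372 = 3.408 mg/L.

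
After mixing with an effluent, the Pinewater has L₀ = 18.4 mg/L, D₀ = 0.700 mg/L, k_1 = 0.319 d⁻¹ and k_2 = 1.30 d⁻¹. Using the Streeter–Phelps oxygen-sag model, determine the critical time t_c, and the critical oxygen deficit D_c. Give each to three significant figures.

t_c ≈ 1.31 d; D_c ≈ 2.98 mg/L

With k_2/k_1 = 4.075 and 1 − D₀(k_2−k_1)/(k_1 L₀) = 0.8830,
t_c = ln(4.075 × 0.8830) / (1.30 − 0.319) = ln(3.598) / 0.9810 = 1.281/0.9810 = 1.305 d.
D_c = (k_1/k_2) L₀ e^(−k_1 t_c) = (0.319/1.30) × 18.4 × e^(−0.319×1.305) = 0.2454 × 18.4 × 0.6594 = 2.977 mg/L.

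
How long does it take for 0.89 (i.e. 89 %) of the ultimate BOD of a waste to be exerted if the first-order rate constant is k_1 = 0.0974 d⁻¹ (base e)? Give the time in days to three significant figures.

t ≈ 22.7 d

y/L₀ = 1 − e^(−k_1 t) = 0.89 ⇒ e^(−k_1 t) = 0.110
t = −ln(0.110) / 0.0974 = 2.207 / 0.0974 = 22.66 d.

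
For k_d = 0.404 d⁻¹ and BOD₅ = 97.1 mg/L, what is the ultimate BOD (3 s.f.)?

L₀ ≈ 112 mg/L

BOD₅ = L₀(1 − e^(−5k_d)) ⇒ L₀ = BOD₅ / (1 − e^(−5×0.404))
= 97.1 / (1 − 0.1327) = 97.1 / 0.8673 = 112.0 mg/L.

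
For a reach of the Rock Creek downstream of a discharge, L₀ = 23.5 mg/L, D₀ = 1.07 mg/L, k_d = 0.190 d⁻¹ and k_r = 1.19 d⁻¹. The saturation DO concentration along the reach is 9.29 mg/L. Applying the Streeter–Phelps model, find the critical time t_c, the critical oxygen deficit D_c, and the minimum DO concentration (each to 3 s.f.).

t_c ≈ 1.56 d; D_c ≈ 2.79 mg/L; min DO ≈ 6.50 mg/L

With k_r/k_d = 6.263 and 1 − D₀(k_r−k_d)/(k_d L₀) = 0.7604,
t_c = ln(6.263 × 0.7604) / (1.19 − 0.190) = ln(4.762) / 1.000 = 1.561/1.000 = 1.561 d.
L(t_c) = L₀ e^(−k_d t_c) = 23.5 × 0.7434 = 17.47 mg/L, and at the critical point k_r D_c = k_d L, so D_c = (0.190/1.19) × 17.47 = 2.789 mg/L.
Minimum DO = C_s − D_c = 9.29 − 2.789 = 6.501 mg/L.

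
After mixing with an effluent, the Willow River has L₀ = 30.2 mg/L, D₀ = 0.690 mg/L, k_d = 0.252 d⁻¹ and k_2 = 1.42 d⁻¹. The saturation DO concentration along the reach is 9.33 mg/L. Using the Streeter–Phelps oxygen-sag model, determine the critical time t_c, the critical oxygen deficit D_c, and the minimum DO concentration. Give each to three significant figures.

t_c ≈ 1.38 d; D_c ≈ 3.78 mg/L; min DO ≈ 5.55 mg/L

With k_2/k_d = 5.635 and 1 − D₀(k_2−k_d)/(k_d L₀) = 0.8941,
t_c = ln(5.635 × 0.8941) / (1.42 − 0.252) = ln(5.038) / 1.168 = 1.617/1.168 = 1.384 d.
D_c = (k_d/k_2) L₀ e^(−k_d t_c) = (0.252/1.42) × 30.2 × e^(−0.252×1.384) = 0.1775 × 30.2 × 0.7055 = 3.781 mg/L.
Minimum DO = C_s − D_c = 9.33 − 3.781 = 5.549 mg/L.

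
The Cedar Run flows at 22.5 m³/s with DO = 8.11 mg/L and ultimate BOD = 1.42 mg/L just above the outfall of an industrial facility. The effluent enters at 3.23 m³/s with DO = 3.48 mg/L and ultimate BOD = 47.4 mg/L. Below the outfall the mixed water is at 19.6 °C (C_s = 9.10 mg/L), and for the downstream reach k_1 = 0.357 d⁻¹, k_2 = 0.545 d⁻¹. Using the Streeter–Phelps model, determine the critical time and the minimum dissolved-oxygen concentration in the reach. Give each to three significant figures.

Mixed DO = (22.5×8.11 + 3.23×3.48)/(22.5+3.23) = 193.7/25.73 = 7.529 mg/L.
Mixed L₀ = (22.5×1.42 + 3.23×47.4)/(25.73) = 185.1/25.73 = 7.192 mg/L.
Initial deficit D₀ = C_s − DO₀ = 9.10 − 7.529 = 1.571 mg/L.
t_c = (1/0.1880) ln[(0.545/0.357)(1 − 1.571×0.1880/(0.357×7.192))] = 5.319 × ln(1.351) = 1.600 d.
D_c = (0.357/0.545) × 7.192 × e^(−0.357×1.600) = 0.6550 × 7.192 × 0.5648 = 2.661 mg/L.
Minimum DO = 9.10 − 2.661 = 6.439 mg/L.

t_c ≈ 1.60 d; minimum DO ≈ 6.44 mg/L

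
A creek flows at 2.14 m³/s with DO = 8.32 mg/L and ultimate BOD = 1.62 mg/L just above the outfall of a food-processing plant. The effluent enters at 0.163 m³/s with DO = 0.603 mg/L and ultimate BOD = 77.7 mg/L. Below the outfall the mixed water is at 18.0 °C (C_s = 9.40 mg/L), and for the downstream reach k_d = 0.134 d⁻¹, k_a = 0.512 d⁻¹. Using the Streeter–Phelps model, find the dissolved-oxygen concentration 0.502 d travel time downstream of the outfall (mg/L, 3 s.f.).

Mixed DO = (2.14×8.32 + 0.163×0.603)/(2.14+0.163) = 17.90/2.303 = 7.774 mg/L.
Mixed L₀ = (2.14×1.62 + 0.163×77.7)/(2.303) = 16.13/2.303 = 7.005 mg/L.
Initial deficit D₀ = C_s − DO₀ = 9.40 − 7.774 = 1.626 mg/L.
D(0.502) = [0.134×7.005/(0.512−0.134)](e^(−0.134×0.502) − e^(−0.512×0.502)) + 1.626 e^(−0.512×0.502)
= 2.483 × (0.9349 − 0.7733) + 1.626 × 0.7733 = 1.659 mg/L.
DO = 9.40 − 1.659 = 7.741 mg/L.

DO ≈ 7.74 mg/L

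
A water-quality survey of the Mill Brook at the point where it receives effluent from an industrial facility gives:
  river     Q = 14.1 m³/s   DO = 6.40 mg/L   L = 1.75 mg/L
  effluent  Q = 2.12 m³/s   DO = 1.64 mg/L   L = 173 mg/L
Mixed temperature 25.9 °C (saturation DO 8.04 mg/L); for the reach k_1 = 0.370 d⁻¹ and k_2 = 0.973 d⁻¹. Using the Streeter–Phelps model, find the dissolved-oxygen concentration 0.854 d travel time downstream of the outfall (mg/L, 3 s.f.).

Mixed DO = (14.1×6.40 + 2.12×1.64)/(14.1+2.12) = 93.72/16.22 = 5.778 mg/L.
Mixed L₀ = (14.1×1.75 + 2.12×173)/(16.22) = 391.4/16.22 = 24.13 mg/L.
Initial deficit D₀ = C_s − DO₀ = 8.04 − 5.778 = 2.262 mg/L.
D(0.854) = [0.370×24.13/(0.973−0.370)](e^(−0.370×0.854) − e^(−0.973×0.854)) + 2.262 e^(−0.973×0.854)
= 14.81 × (0.7291 − 0.4356) + 2.262 × 0.4356 = 5.331 mg/L.
DO = 8.04 − 5.331 = 2.709 mg/L.

DO ≈ 2.71 mg/L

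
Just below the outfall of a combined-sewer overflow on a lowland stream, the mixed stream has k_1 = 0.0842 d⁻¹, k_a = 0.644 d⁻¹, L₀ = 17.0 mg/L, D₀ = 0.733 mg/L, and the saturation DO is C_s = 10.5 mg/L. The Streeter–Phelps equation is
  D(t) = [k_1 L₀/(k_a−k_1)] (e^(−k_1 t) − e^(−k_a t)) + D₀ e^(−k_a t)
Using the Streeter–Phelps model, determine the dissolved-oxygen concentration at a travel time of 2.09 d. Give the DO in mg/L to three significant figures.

k_1 L₀/(k_a−k_1) = 0.0842×17.0/(0.644−0.0842) = 1.431/0.5598 = 2.557 mg/L.
e^(−k_1 t) = e^(−0.0842×2.090) = 0.8386; e^(−k_a t) = e^(−0.644×2.090) = 0.2603.
D = 2.557 × (0.8386 − 0.2603) + 0.733 × 0.2603 = 1.479 + 0.1908 = 1.670 mg/L.
DO = C_s − D = 10.5 − 1.670 = 8.830 mg/L.

DO ≈ 8.83 mg/L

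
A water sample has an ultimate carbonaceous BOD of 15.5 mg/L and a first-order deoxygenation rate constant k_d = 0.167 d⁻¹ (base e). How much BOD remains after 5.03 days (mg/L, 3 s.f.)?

L ≈ 6.69 mg/L

L_t = L₀ e^(−k_d t) = 15.5 × e^(−0.167×5.03) = 15.5 × 0.4317 = 6.691 mg/L.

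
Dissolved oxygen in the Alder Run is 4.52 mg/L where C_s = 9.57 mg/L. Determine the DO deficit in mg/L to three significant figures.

D ≈ 5.05 mg/L

D = C_s − C = 9.57 − 4.52 = 5.05 mg/L.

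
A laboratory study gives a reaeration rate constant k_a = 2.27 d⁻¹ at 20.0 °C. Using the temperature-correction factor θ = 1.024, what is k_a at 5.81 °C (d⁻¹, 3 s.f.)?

k_a(T₂) = k_a(T₁) · θ^(T₂−T₁) = 2.27 × 1.024^(5.81−20.0)
= 2.27 × 1.024^-14.2 = 2.27 × 0.7142 = 1.621 d⁻¹.

k_a ≈ 1.62 d⁻¹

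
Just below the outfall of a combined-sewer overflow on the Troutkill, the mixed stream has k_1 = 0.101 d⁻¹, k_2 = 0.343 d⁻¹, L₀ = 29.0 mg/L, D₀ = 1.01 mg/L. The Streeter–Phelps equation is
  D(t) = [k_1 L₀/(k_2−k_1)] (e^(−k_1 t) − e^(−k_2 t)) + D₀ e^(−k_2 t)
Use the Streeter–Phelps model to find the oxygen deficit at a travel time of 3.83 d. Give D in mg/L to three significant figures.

D ≈ 5.24 mg/L

k_1 L₀/(k_2−k_1) = 0.101×29.0/(0.343−0.101) = 2.929/0.2420 = 12.10 mg/L.
e^(−k_1 t) = e^(−0.101×3.830) = 0.6792; e^(−k_2 t) = e^(−0.343×3.830) = 0.2688.
D = 12.10 × (0.6792 − 0.2688) + 1.01 × 0.2688 = 4.967 + 0.2715 = 5.238 mg/L.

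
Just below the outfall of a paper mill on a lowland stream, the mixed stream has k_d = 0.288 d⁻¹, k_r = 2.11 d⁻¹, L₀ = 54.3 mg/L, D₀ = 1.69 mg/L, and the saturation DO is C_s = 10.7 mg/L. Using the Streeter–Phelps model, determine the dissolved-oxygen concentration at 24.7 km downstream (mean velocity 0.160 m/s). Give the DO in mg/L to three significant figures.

DO ≈ 5.73 mg/L

Travel time t = x/v = 24.7 km / (0.160 m/s) = 24700 m / 0.160 m/s = 154400 s = 1.787 d.
k_d L₀/(k_r−k_d) = 0.288×54.3/(2.11−0.288) = 15.64/1.822 = 8.583 mg/L.
e^(−k_d t) = e^(−0.288×1.787) = 0.5977; e^(−k_r t) = e^(−2.11×1.787) = 0.02305.
D = 8.583 × (0.5977 − 0.02305) + 1.69 × 0.02305 = 4.933 + 0.03896 = 4.972 mg/L.
DO = C_s − D = 10.7 − 4.972 = 5.728 mg/L.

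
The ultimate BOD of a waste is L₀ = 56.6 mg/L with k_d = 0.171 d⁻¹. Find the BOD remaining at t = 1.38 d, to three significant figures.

L ≈ 44.7 mg/L

L_t = L₀ e^(−k_d t) = 56.6 × e^(−0.171×1.38) = 56.6 × 0.7898 = 44.70 mg/L.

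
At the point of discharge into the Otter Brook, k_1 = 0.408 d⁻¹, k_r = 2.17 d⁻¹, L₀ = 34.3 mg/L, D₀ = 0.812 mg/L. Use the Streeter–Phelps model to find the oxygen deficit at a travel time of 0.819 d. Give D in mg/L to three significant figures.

D ≈ 4.48 mg/L

k_1 L₀/(k_r−k_1) = 0.408×34.3/(2.17−0.408) = 13.99/1.762 = 7.942 mg/L.
e^(−k_1 t) = e^(−0.408×0.8190) = 0.7159; e^(−k_r t) = e^(−2.17×0.8190) = 0.1691.
D = 7.942 × (0.7159 − 0.1691) + 0.812 × 0.1691 = 4.343 + 0.1373 = 4.480 mg/L.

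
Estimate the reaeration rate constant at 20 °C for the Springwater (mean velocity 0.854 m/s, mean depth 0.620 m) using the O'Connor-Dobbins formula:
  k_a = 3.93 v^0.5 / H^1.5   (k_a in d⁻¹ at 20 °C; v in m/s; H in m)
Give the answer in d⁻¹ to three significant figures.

k_a ≈ 7.44 d⁻¹

k_a = 3.93 × 0.854^0.5 / 0.620^1.5 = 3.93 × 0.9241 / 0.4882 = 7.439 d⁻¹.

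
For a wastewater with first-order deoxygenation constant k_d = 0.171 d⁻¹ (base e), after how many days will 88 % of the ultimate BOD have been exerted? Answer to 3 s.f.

t ≈ 12.4 d

y/L₀ = 1 − e^(−k_d t) = 0.88 ⇒ e^(−k_d t) = 0.120
t = −ln(0.120) / 0.171 = 2.120 / 0.171 = 12.40 d.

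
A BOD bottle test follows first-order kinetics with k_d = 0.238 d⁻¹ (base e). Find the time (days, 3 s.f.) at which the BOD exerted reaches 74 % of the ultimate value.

t ≈ 5.66 d

y/L₀ = 1 − e^(−k_d t) = 0.74 ⇒ e^(−k_d t) = 0.260
t = −ln(0.260) / 0.238 = 1.347 / 0.238 = 5.660 d.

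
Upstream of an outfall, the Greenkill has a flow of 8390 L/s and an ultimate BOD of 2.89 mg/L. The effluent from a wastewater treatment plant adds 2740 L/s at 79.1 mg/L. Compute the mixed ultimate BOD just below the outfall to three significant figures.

Flow-weighted mixing: C = (Q_r C_r + Q_w C_w)/(Q_r + Q_w)
= (8390×2.89 + 2740×79.1)/(8390 + 2740) = 241000/11130 = 21.65 mg/L.

21.7 mg/L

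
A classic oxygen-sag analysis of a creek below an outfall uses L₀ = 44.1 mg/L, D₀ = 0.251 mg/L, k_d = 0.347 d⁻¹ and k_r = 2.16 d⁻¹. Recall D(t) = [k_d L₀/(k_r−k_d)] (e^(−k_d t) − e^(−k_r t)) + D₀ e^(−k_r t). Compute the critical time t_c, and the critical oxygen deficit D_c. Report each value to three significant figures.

t_c ≈ 0.992 d; D_c ≈ 5.02 mg/L

At the critical point dD/dt = 0, so k_d L₀ e^(−k_d t) = k_r D. Substituting D(t) from the Streeter–Phelps equation and solving for t gives
t_c = ln[(k_r/k_d)(1 − D₀(k_r−k_d)/(k_d L₀))] / (k_r−k_d).
Here k_r−k_d = 1.813 d⁻¹ and 1 − D₀(k_r−k_d)/(k_d L₀) = 1 − 0.251×1.813/(0.347×44.1) = 0.9703, so
t_c = ln(6.225 × 0.9703) / 1.813 = 1.798 / 1.813 = 0.9919 d.
D_c = (k_d/k_r) L₀ e^(−k_d t_c) = (0.347/2.16) × 44.1 × e^(−0.347×0.9919) = 0.1606 × 44.1 × 0.7088 = 5.021 mg/L.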